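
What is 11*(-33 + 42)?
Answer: 99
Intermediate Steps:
11*(-33 + 42) = 11*9 = 99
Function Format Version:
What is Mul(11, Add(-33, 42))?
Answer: 99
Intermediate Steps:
Mul(11, Add(-33, 42)) = Mul(11, 9) = 99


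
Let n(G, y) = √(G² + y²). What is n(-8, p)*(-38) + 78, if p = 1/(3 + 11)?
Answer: 78 - 19*√12545/7 ≈ -226.01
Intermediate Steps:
p = 1/14 ≈ 0.071429
n(-8, p)*(-38) + 78 = √((-8)² + (1/14)²)*(-38) + 78 = √(64 + 1/196)*(-38) + 78 = √(12545/196)*(-38) + 78 = (√12545/14)*(-38) + 78 = -19*√12545/7 + 78 = 78 - 19*√12545/7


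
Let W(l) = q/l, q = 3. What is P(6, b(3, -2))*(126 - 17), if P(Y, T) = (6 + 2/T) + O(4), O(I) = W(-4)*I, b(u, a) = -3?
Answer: 763/3 ≈ 254.33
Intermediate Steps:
W(l) = 3/l
O(I) = -3*I/4 (O(I) = (3/(-4))*I = (3*(-1/4))*I = -3*I/4)
P(Y, T) = 3 + 2/T (P(Y, T) = (6 + 2/T) - 3/4*4 = (6 + 2/T) - 3 = 3 + 2/T)
P(6, b(3, -2))*(126 - 17) = (3 + 2/(-3))*(126 - 17) = (3 + 2*(-1/3))*109 = (3 - 2/3)*109 = (7/3)*109 = 763/3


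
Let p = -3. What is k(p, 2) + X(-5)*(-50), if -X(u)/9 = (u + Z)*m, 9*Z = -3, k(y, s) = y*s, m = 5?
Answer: -12006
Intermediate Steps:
k(y, s) = s*y
Z = -1/3 (Z = (1/9)*(-3) = -1/3 ≈ -0.33333)
X(u) = 15 - 45*u (X(u) = -9*(u - 1/3)*5 = -9*(-1/3 + u)*5 = -9*(-5/3 + 5*u) = 15 - 45*u)
k(p, 2) + X(-5)*(-50) = 2*(-3) + (15 - 45*(-5))*(-50) = -6 + (15 + 225)*(-50) = -6 + 240*(-50) = -6 - 12000 = -12006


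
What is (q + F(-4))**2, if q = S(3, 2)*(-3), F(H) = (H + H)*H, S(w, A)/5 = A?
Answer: 4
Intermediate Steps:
S(w, A) = 5*A
F(H) = 2*H**2 (F(H) = (2*H)*H = 2*H**2)
q = -30 (q = (5*2)*(-3) = 10*(-3) = -30)
(q + F(-4))**2 = (-30 + 2*(-4)**2)**2 = (-30 + 2*16)**2 = (-30 + 32)**2 = 2**2 = 4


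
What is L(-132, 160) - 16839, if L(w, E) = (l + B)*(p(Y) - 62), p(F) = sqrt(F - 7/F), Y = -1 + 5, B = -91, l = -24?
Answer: -19763/2 ≈ -9881.5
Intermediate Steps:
Y = 4
L(w, E) = 13915/2 (L(w, E) = (-24 - 91)*(sqrt(4 - 7/4) - 62) = -115*(sqrt(4 - 7*1/4) - 62) = -115*(sqrt(4 - 7/4) - 62) = -115*(sqrt(9/4) - 62) = -115*(3/2 - 62) = -115*(-121/2) = 13915/2)
L(-132, 160) - 16839 = 13915/2 - 16839 = -19763/2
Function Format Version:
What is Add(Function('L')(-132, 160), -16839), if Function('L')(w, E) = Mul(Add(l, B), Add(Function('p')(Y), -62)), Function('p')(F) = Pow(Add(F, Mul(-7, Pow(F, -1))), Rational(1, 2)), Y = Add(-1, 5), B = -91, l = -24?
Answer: Rational(-19763, 2) ≈ -9881.5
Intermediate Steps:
Y = 4
Function('L')(w, E) = Rational(13915, 2) (Function('L')(w, E) = Mul(Add(-24, -91), Add(Pow(Add(4, Mul(-7, Pow(4, -1))), Rational(1, 2)), -62)) = Mul(-115, Add(Pow(Add(4, Mul(-7, Rational(1, 4))), Rational(1, 2)), -62)) = Mul(-115, Add(Pow(Add(4, Rational(-7, 4)), Rational(1, 2)), -62)) = Mul(-115, Add(Pow(Rational(9, 4), Rational(1, 2)), -62)) = Mul(-115, Add(Rational(3, 2), -62)) = Mul(-115, Rational(-121, 2)) = Rational(13915, 2))
Add(Function('L')(-132, 160), -16839) = Add(Rational(13915, 2), -16839) = Rational(-19763, 2)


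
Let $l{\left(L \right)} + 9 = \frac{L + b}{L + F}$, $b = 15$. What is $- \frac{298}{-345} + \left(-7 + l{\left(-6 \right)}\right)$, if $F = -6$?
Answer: $- \frac{21923}{1380} \approx -15.886$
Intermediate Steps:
$l{\left(L \right)} = -9 + \frac{15 + L}{-6 + L}$ ($l{\left(L \right)} = -9 + \frac{L + 15}{L - 6} = -9 + \frac{15 + L}{-6 + L}$)
$- \frac{298}{-345} + \left(-7 + l{\left(-6 \right)}\right) = - \frac{298}{-345} + \left(-7 + \frac{69 - -48}{-6 - 6}\right) = \left(-298\right) \left(- \frac{1}{345}\right) + \left(-7 + \frac{69 + 48}{-12}\right) = \frac{298}{345} - \frac{67}{4} = - \frac{21923}{1380}$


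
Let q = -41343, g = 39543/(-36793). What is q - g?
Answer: -1521093456/36793 ≈ -41342.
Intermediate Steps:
g = -39543/36793 (g = 39543*(-1/36793) = -39543/36793 ≈ -1.0747)
q - g = -41343 - 1*(-39543/36793) = -41343 + 39543/36793 = -1521093456/36793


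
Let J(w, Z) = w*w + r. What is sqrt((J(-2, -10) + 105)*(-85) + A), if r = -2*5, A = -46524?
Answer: I*sqrt(54939) ≈ 234.39*I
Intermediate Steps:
r = -10
J(w, Z) = -10 + w**2 (J(w, Z) = w*w - 10 = w**2 - 10 = -10 + w**2)
sqrt((J(-2, -10) + 105)*(-85) + A) = sqrt(((-10 + (-2)**2) + 105)*(-85) - 46524) = sqrt(((-10 + 4) + 105)*(-85) - 46524) = sqrt((-6 + 105)*(-85) - 46524) = sqrt(99*(-85) - 46524) = sqrt(-8415 - 46524) = sqrt(-54939) = I*sqrt(54939)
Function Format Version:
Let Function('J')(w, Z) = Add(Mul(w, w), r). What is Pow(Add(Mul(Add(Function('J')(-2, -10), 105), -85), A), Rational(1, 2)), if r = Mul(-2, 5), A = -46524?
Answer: Mul(I, Pow(54939, Rational(1, 2))) ≈ Mul(234.39, I)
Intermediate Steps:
r = -10
Function('J')(w, Z) = Add(-10, Pow(w, 2)) (Function('J')(w, Z) = Add(Mul(w, w), -10) = Add(Pow(w, 2), -10) = Add(-10, Pow(w, 2)))
Pow(Add(Mul(Add(Function('J')(-2, -10), 105), -85), A), Rational(1, 2)) = Pow(Add(Mul(Add(Add(-10, Pow(-2, 2)), 105), -85), -46524), Rational(1, 2)) = Pow(Add(Mul(Add(Add(-10, 4), 105), -85), -46524), Rational(1, 2)) = Pow(Add(Mul(Add(-6, 105), -85), -46524), Rational(1, 2)) = Pow(Add(Mul(99, -85), -46524), Rational(1, 2)) = Pow(Add(-8415, -46524), Rational(1, 2)) = Pow(-54939, Rational(1, 2)) = Mul(I, Pow(54939, Rational(1, 2)))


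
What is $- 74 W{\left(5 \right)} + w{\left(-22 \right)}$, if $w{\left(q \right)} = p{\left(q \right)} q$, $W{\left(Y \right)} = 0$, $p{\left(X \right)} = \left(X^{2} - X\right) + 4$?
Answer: $-11220$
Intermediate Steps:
$p{\left(X \right)} = 4 + X^{2} - X$
$w{\left(q \right)} = q \left(4 + q^{2} - q\right)$ ($w{\left(q \right)} = \left(4 + q^{2} - q\right) q = q \left(4 + q^{2} - q\right)$)
$- 74 W{\left(5 \right)} + w{\left(-22 \right)} = \left(-74\right) 0 - 22 \left(4 + \left(-22\right)^{2} - -22\right) = 0 - 22 \left(4 + 484 + 22\right) = 0 - 11220 = -11220$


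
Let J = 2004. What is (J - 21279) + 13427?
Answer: -5848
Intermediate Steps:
(J - 21279) + 13427 = (2004 - 21279) + 13427 = -19275 + 13427 = -5848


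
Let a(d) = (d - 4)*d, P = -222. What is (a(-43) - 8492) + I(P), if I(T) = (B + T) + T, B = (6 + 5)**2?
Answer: -6794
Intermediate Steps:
B = 121 (B = 11**2 = 121)
a(d) = d*(-4 + d) (a(d) = (-4 + d)*d = d*(-4 + d))
I(T) = 121 + 2*T (I(T) = (121 + T) + T = 121 + 2*T)
(a(-43) - 8492) + I(P) = (-43*(-4 - 43) - 8492) + (121 + 2*(-222)) = (-43*(-47) - 8492) + (121 - 444) = (2021 - 8492) - 323 = -6471 - 323 = -6794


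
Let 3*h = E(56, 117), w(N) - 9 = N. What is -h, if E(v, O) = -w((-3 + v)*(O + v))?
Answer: 9178/3 ≈ 3059.3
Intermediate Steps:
w(N) = 9 + N
E(v, O) = -9 - (-3 + v)*(O + v) (E(v, O) = -(9 + (-3 + v)*(O + v)) = -9 - (-3 + v)*(O + v))
h = -9178/3 (h = (-9 - 1*56² + 3*117 + 3*56 - 1*117*56)/3 = (-9 - 1*3136 + 351 + 168 - 6552)/3 = (-9 - 3136 + 351 + 168 - 6552)/3 = (⅓)*(-9178) = -9178/3 ≈ -3059.3)
-h = -1*(-9178/3) = 9178/3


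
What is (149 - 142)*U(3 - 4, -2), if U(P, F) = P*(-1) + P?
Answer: 0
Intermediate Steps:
U(P, F) = 0 (U(P, F) = -P + P = 0)
(149 - 142)*U(3 - 4, -2) = (149 - 142)*0 = 7*0 = 0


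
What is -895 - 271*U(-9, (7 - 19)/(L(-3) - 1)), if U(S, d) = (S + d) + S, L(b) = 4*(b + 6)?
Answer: 47065/11 ≈ 4278.6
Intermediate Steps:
L(b) = 24 + 4*b (L(b) = 4*(6 + b) = 24 + 4*b)
U(S, d) = d + 2*S
-895 - 271*U(-9, (7 - 19)/(L(-3) - 1)) = -895 - 271*((7 - 19)/((24 + 4*(-3)) - 1) + 2*(-9)) = -895 - 271*(-12/((24 - 12) - 1) - 18) = -895 - 271*(-12/(12 - 1) - 18) = -895 - 271*(-12/11 - 18) = -895 - 271*(-210/11) = -895 + 56910/11 = 47065/11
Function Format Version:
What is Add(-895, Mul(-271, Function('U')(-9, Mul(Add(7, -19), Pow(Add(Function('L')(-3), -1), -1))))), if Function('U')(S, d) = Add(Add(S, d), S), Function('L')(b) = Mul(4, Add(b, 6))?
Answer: Rational(47065, 11) ≈ 4278.6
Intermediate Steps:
Function('L')(b) = Add(24, Mul(4, b)) (Function('L')(b) = Mul(4, Add(6, b)) = Add(24, Mul(4, b)))
Function('U')(S, d) = Add(d, Mul(2, S))
Add(-895, Mul(-271, Function('U')(-9, Mul(Add(7, -19), Pow(Add(Function('L')(-3), -1), -1))))) = Add(-895, Mul(-271, Add(Mul(Add(7, -19), Pow(Add(Add(24, Mul(4, -3)), -1), -1)), Mul(2, -9)))) = Add(-895, Mul(-271, Add(Mul(-12, Pow(Add(Add(24, -12), -1), -1)), -18))) = Add(-895, Mul(-271, Add(Mul(-12, Pow(Add(12, -1), -1)), -18))) = Add(-895, Mul(-271, Add(Mul(-12, Pow(11, -1)), -18))) = Add(-895, Mul(-271, Add(Mul(-12, Rational(1, 11)), -18))) = Add(-895, Mul(-271, Add(Rational(-12, 11), -18))) = Add(-895, Mul(-271, Rational(-210, 11))) = Add(-895, Rational(56910, 11)) = Rational(47065, 11)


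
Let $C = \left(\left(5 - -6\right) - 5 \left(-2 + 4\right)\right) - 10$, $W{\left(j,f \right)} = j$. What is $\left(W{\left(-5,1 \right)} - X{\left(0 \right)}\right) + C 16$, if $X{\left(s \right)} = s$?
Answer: $-149$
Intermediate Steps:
$C = -9$ ($C = \left(\left(5 + 6\right) - 10\right) - 10 = \left(11 - 10\right) - 10 = 1 - 10 = -9$)
$\left(W{\left(-5,1 \right)} - X{\left(0 \right)}\right) + C 16 = \left(-5 - 0\right) - 144 = \left(-5 + 0\right) - 144 = -5 - 144 = -149$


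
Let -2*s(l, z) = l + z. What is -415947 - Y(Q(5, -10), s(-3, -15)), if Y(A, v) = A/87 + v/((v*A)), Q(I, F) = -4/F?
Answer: -361876069/870 ≈ -4.1595e+5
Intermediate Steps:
s(l, z) = -l/2 - z/2 (s(l, z) = -(l + z)/2 = -l/2 - z/2)
Y(A, v) = 1/A + A/87 (Y(A, v) = A*(1/87) + v/((A*v)) = A/87 + v*(1/(A*v)) = A/87 + 1/A = 1/A + A/87)
-415947 - Y(Q(5, -10), s(-3, -15)) = -415947 - (1/(-4/(-10)) + (-4/(-10))/87) = -415947 - (1/(-4*(-⅒)) + (-4*(-⅒))/87) = -415947 - (1/(⅖) + (1/87)*(⅖)) = -415947 - (5/2 + 2/435) = -415947 - 1*2179/870 = -415947 - 2179/870 = -361876069/870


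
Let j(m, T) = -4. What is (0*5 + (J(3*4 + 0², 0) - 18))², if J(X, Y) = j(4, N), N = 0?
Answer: 484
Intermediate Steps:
J(X, Y) = -4
(0*5 + (J(3*4 + 0², 0) - 18))² = (0*5 + (-4 - 18))² = (0 - 22)² = (-22)² = 484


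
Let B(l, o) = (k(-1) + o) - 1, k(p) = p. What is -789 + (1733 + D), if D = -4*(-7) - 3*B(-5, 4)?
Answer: 966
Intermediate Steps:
B(l, o) = -2 + o (B(l, o) = (-1 + o) - 1 = -2 + o)
D = 22 (D = -4*(-7) - 3*(-2 + 4) = 28 - 3*2 = 28 - 6 = 22)
-789 + (1733 + D) = -789 + (1733 + 22) = -789 + 1755 = 966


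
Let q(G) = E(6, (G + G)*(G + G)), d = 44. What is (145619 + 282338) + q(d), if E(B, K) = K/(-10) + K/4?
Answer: 2145593/5 ≈ 4.2912e+5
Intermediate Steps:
E(B, K) = 3*K/20 (E(B, K) = K*(-⅒) + K*(¼) = -K/10 + K/4 = 3*K/20)
q(G) = 3*G²/5 (q(G) = 3*((G + G)*(G + G))/20 = 3*((2*G)*(2*G))/20 = 3*(4*G²)/20 = 3*G²/5)
(145619 + 282338) + q(d) = (145619 + 282338) + (⅗)*44² = 427957 + (⅗)*1936 = 427957 + 5808/5 = 2145593/5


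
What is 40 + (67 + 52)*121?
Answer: 14439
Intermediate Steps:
40 + (67 + 52)*121 = 40 + 119*121 = 40 + 14399 = 14439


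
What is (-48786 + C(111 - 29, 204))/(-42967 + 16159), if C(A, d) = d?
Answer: 8097/4468 ≈ 1.8122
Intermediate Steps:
(-48786 + C(111 - 29, 204))/(-42967 + 16159) = (-48786 + 204)/(-42967 + 16159) = -48582/(-26808) = -48582*(-1/26808) = 8097/4468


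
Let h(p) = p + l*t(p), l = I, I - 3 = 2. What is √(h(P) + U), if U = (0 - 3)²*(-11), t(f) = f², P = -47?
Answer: 3*√1211 ≈ 104.40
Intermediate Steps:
I = 5 (I = 3 + 2 = 5)
l = 5
h(p) = p + 5*p²
U = -99 (U = (-3)²*(-11) = 9*(-11) = -99)
√(h(P) + U) = √(-47*(1 + 5*(-47)) - 99) = √(-47*(1 - 235) - 99) = √(-47*(-234) - 99) = √(10998 - 99) = √10899 = 3*√1211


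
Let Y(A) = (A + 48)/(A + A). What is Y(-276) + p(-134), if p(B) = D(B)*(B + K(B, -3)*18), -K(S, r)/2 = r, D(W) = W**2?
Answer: -21475357/46 ≈ -4.6686e+5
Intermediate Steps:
K(S, r) = -2*r
Y(A) = (48 + A)/(2*A) (Y(A) = (48 + A)/((2*A)) = (48 + A)*(1/(2*A)) = (48 + A)/(2*A))
p(B) = B**2*(108 + B) (p(B) = B**2*(B - 2*(-3)*18) = B**2*(B + 6*18) = B**2*(B + 108) = B**2*(108 + B))
Y(-276) + p(-134) = (1/2)*(48 - 276)/(-276) + (-134)**2*(108 - 134) = (1/2)*(-1/276)*(-228) + 17956*(-26) = 19/46 - 466856 = -21475357/46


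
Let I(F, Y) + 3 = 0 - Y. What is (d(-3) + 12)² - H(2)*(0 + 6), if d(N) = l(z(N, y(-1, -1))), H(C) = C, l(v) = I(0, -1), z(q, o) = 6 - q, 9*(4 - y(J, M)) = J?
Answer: 88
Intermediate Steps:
I(F, Y) = -3 - Y (I(F, Y) = -3 + (0 - Y) = -3 - Y)
y(J, M) = 4 - J/9
l(v) = -2 (l(v) = -3 - 1*(-1) = -3 + 1 = -2)
d(N) = -2
(d(-3) + 12)² - H(2)*(0 + 6) = (-2 + 12)² - 2*(0 + 6) = 10² - 2*6 = 100 - 1*12 = 100 - 12 = 88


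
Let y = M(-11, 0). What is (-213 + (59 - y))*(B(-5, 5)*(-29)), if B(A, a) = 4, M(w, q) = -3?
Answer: 17516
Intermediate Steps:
y = -3
(-213 + (59 - y))*(B(-5, 5)*(-29)) = (-213 + (59 - 1*(-3)))*(4*(-29)) = (-213 + (59 + 3))*(-116) = (-213 + 62)*(-116) = -151*(-116) = 17516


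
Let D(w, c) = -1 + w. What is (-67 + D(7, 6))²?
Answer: 3721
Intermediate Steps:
(-67 + D(7, 6))² = (-67 + (-1 + 7))² = (-67 + 6)² = (-61)² = 3721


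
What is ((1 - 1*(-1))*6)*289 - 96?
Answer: 3372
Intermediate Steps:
((1 - 1*(-1))*6)*289 - 96 = ((1 + 1)*6)*289 - 96 = (2*6)*289 - 96 = 12*289 - 96 = 3468 - 96 = 3372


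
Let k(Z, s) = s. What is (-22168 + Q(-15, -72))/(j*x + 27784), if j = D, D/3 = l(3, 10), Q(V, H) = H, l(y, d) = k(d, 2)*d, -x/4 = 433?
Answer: 2780/9517 ≈ 0.29211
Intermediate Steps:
x = -1732 (x = -4*433 = -1732)
l(y, d) = 2*d
D = 60 (D = 3*(2*10) = 3*20 = 60)
j = 60
(-22168 + Q(-15, -72))/(j*x + 27784) = (-22168 - 72)/(60*(-1732) + 27784) = -22240/(-103920 + 27784) = -22240/(-76136) = -22240*(-1/76136) = 2780/9517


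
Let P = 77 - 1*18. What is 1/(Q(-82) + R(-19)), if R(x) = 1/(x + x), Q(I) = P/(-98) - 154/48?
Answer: -22344/85727 ≈ -0.26064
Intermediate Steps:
P = 59 (P = 77 - 18 = 59)
Q(I) = -4481/1176 (Q(I) = 59/(-98) - 154/48 = 59*(-1/98) - 154*1/48 = -59/98 - 77/24 = -4481/1176)
R(x) = 1/(2*x)
1/(Q(-82) + R(-19)) = 1/(-4481/1176 + (½)/(-19)) = 1/(-4481/1176 + (½)*(-1/19)) = 1/(-4481/1176 - 1/38) = 1/(-85727/22344) = -22344/85727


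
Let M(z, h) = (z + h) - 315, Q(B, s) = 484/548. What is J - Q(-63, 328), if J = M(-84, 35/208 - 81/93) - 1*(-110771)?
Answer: 97498574917/883376 ≈ 1.1037e+5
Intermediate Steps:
Q(B, s) = 121/137 (Q(B, s) = 484*(1/548) = 121/137)
M(z, h) = -315 + h + z (M(z, h) = (h + z) - 315 = -315 + h + z)
J = 711674125/6448 (J = (-315 + (35/208 - 81/93) - 84) - 1*(-110771) = (-315 + (35*(1/208) - 81*1/93) - 84) + 110771 = (-315 + (35/208 - 27/31) - 84) + 110771 = (-315 - 4531/6448 - 84) + 110771 = -2577283/6448 + 110771 = 711674125/6448 ≈ 1.1037e+5)
J - Q(-63, 328) = 711674125/6448 - 1*121/137 = 711674125/6448 - 121/137 = 97498574917/883376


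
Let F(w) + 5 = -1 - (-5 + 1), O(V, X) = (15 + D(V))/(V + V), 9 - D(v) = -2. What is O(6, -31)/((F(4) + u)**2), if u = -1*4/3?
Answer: 39/200 ≈ 0.19500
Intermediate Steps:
u = -4/3 (u = -4*1/3 = -4/3 ≈ -1.3333)
D(v) = 11 (D(v) = 9 - 1*(-2) = 9 + 2 = 11)
O(V, X) = 13/V (O(V, X) = (15 + 11)/(V + V) = 26/((2*V)) = 26*(1/(2*V)) = 13/V)
F(w) = -2 (F(w) = -5 + (-1 - (-5 + 1)) = -5 + (-1 - 1*(-4)) = -5 + (-1 + 4) = -5 + 3 = -2)
O(6, -31)/((F(4) + u)**2) = (13/6)/((-2 - 4/3)**2) = (13*(1/6))/((-10/3)**2) = 13/(6*(100/9)) = (13/6)*(9/100) = 39/200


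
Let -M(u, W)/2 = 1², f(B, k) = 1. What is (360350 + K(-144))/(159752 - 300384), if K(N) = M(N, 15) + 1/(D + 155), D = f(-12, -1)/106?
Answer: -2960439047/1155362196 ≈ -2.5623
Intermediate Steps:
D = 1/106 ≈ 0.0094340
M(u, W) = -2 (M(u, W) = -2*1² = -2*1 = -2)
K(N) = -32756/16431 (K(N) = -2 + 1/(1/106 + 155) = -2 + 1/(16431/106) = -2 + 106/16431 = -32756/16431)
(360350 + K(-144))/(159752 - 300384) = (360350 - 32756/16431)/(159752 - 300384) = (5920878094/16431)/(-140632) = (5920878094/16431)*(-1/140632) = -2960439047/1155362196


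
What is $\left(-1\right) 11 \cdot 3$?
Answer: $-33$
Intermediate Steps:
$\left(-1\right) 11 \cdot 3 = \left(-11\right) 3 = -33$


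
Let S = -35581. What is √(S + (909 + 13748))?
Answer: 2*I*√5231 ≈ 144.65*I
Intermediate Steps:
√(S + (909 + 13748)) = √(-35581 + (909 + 13748)) = √(-35581 + 14657) = √(-20924) = 2*I*√5231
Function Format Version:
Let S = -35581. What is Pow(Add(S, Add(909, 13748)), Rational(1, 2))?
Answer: Mul(2, I, Pow(5231, Rational(1, 2))) ≈ Mul(144.65, I)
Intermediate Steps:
Pow(Add(S, Add(909, 13748)), Rational(1, 2)) = Pow(Add(-35581, Add(909, 13748)), Rational(1, 2)) = Pow(Add(-35581, 14657), Rational(1, 2)) = Pow(-20924, Rational(1, 2)) = Mul(2, I, Pow(5231, Rational(1, 2)))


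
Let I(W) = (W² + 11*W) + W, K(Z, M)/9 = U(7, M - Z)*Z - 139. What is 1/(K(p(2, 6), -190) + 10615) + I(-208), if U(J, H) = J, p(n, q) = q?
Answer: 397161857/9742 ≈ 40768.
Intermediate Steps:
K(Z, M) = -1251 + 63*Z (K(Z, M) = 9*(7*Z - 139) = 9*(-139 + 7*Z) = -1251 + 63*Z)
I(W) = W² + 12*W
1/(K(p(2, 6), -190) + 10615) + I(-208) = 1/((-1251 + 63*6) + 10615) - 208*(12 - 208) = 1/((-1251 + 378) + 10615) - 208*(-196) = 1/(-873 + 10615) + 40768 = 1/9742 + 40768 = 397161857/9742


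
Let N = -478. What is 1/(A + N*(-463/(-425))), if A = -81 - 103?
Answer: -425/299514 ≈ -0.0014190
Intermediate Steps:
A = -184
1/(A + N*(-463/(-425))) = 1/(-184 - (-221314)/(-425)) = 1/(-184 - (-221314)*(-1)/425) = 1/(-184 - 478*463/425) = 1/(-184 - 221314/425) = 1/(-299514/425) = -425/299514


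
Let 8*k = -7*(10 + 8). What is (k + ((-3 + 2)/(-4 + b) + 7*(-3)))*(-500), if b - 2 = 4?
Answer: 18625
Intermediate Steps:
b = 6 (b = 2 + 4 = 6)
k = -63/4 (k = (-7*(10 + 8))/8 = (-7*18)/8 = (⅛)*(-126) = -63/4 ≈ -15.750)
(k + ((-3 + 2)/(-4 + b) + 7*(-3)))*(-500) = (-63/4 + ((-3 + 2)/(-4 + 6) + 7*(-3)))*(-500) = (-63/4 + (-1/2 - 21))*(-500) = (-63/4 + (-1*½ - 21))*(-500) = (-63/4 + (-½ - 21))*(-500) = (-63/4 - 43/2)*(-500) = -149/4*(-500) = 18625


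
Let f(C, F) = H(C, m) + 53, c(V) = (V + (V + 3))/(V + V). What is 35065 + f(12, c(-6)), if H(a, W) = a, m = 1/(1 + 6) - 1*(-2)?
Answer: 35130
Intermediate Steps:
m = 15/7 (m = 1/7 + 2 = ⅐ + 2 = 15/7 ≈ 2.1429)
c(V) = (3 + 2*V)/(2*V) (c(V) = (V + (3 + V))/((2*V)) = (3 + 2*V)*(1/(2*V)) = (3 + 2*V)/(2*V))
f(C, F) = 53 + C (f(C, F) = C + 53 = 53 + C)
35065 + f(12, c(-6)) = 35065 + (53 + 12) = 35065 + 65 = 35130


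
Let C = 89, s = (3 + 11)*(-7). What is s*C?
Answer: -8722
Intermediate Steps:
s = -98 (s = 14*(-7) = -98)
s*C = -98*89 = -8722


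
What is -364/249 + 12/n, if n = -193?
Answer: -73240/48057 ≈ -1.5240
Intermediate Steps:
-364/249 + 12/n = -364/249 + 12/(-193) = -364*1/249 + 12*(-1/193) = -364/249 - 12/193 = -73240/48057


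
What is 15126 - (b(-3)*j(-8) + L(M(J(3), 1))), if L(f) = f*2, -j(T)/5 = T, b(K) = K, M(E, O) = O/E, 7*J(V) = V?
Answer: 45724/3 ≈ 15241.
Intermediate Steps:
J(V) = V/7
j(T) = -5*T
L(f) = 2*f
15126 - (b(-3)*j(-8) + L(M(J(3), 1))) = 15126 - (-(-15)*(-8) + 2*(1/((⅐)*3))) = 15126 - (-3*40 + 2*(1/(3/7))) = 15126 - (-120 + 2*(1*(7/3))) = 15126 - (-120 + 2*(7/3)) = 15126 - (-120 + 14/3) = 15126 - 1*(-346/3) = 15126 + 346/3 = 45724/3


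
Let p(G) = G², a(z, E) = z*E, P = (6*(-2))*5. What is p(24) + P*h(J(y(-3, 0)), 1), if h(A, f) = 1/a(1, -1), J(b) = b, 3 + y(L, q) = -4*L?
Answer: 636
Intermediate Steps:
y(L, q) = -3 - 4*L
P = -60 (P = -12*5 = -60)
a(z, E) = E*z
h(A, f) = -1 (h(A, f) = 1/(-1*1) = 1/(-1) = -1)
p(24) + P*h(J(y(-3, 0)), 1) = 24² - 60*(-1) = 576 + 60 = 636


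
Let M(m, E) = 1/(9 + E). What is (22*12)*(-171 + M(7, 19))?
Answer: -315942/7 ≈ -45135.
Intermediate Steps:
(22*12)*(-171 + M(7, 19)) = (22*12)*(-171 + 1/(9 + 19)) = 264*(-171 + 1/28) = 264*(-4787/28) = -315942/7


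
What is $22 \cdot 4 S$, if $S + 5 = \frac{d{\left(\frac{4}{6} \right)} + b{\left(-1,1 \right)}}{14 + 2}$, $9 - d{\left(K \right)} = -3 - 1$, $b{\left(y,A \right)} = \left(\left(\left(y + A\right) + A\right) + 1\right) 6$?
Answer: $- \frac{605}{2} \approx -302.5$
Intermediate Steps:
$b{\left(y,A \right)} = 6 + 6 y + 12 A$ ($b{\left(y,A \right)} = \left(\left(\left(A + y\right) + A\right) + 1\right) 6 = \left(\left(y + 2 A\right) + 1\right) 6 = \left(1 + y + 2 A\right) 6 = 6 + 6 y + 12 A$)
$d{\left(K \right)} = 13$ ($d{\left(K \right)} = 9 - \left(-3 - 1\right) = 9 - -4 = 9 + 4 = 13$)
$S = - \frac{55}{16}$ ($S = -5 + \frac{13 + \left(6 + 6 \left(-1\right) + 12 \cdot 1\right)}{14 + 2} = -5 + \frac{13 + \left(6 - 6 + 12\right)}{16} = -5 + \left(13 + 12\right) \frac{1}{16} = -5 + 25 \cdot \frac{1}{16} = -5 + \frac{25}{16} = - \frac{55}{16} \approx -3.4375$)
$22 \cdot 4 S = 22 \cdot 4 \left(- \frac{55}{16}\right) = 88 \left(- \frac{55}{16}\right) = - \frac{605}{2}$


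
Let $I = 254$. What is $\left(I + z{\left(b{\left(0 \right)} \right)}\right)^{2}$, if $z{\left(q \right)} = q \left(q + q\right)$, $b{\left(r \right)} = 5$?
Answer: $92416$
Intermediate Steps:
$z{\left(q \right)} = 2 q^{2}$ ($z{\left(q \right)} = q 2 q = 2 q^{2}$)
$\left(I + z{\left(b{\left(0 \right)} \right)}\right)^{2} = \left(254 + 2 \cdot 5^{2}\right)^{2} = \left(254 + 2 \cdot 25\right)^{2} = \left(254 + 50\right)^{2} = 304^{2} = 92416$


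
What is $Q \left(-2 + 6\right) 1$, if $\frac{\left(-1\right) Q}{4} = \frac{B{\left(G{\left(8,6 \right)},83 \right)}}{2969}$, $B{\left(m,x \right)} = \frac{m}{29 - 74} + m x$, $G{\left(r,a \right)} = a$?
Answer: $- \frac{119488}{44535} \approx -2.683$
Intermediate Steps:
$B{\left(m,x \right)} = - \frac{m}{45} + m x$ ($B{\left(m,x \right)} = \frac{m}{-45} + m x = - \frac{m}{45} + m x$)
$Q = - \frac{29872}{44535}$ ($Q = - 4 \frac{6 \left(- \frac{1}{45} + 83\right)}{2969} = - 4 \cdot 6 \cdot \frac{3734}{45} \cdot \frac{1}{2969} = - 4 \cdot \frac{7468}{15} \cdot \frac{1}{2969} = \left(-4\right) \frac{7468}{44535} = - \frac{29872}{44535} \approx -0.67075$)
$Q \left(-2 + 6\right) 1 = - \frac{29872 \left(-2 + 6\right) 1}{44535} = - \frac{29872 \cdot 4 \cdot 1}{44535} = \left(- \frac{29872}{44535}\right) 4 = - \frac{119488}{44535}$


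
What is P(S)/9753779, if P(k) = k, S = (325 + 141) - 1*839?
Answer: -373/9753779 ≈ -3.8242e-5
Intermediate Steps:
S = -373 (S = 466 - 839 = -373)
P(S)/9753779 = -373/9753779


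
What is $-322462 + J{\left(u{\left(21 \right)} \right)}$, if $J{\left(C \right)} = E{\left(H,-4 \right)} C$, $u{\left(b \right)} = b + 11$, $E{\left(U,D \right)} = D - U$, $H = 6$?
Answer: $-322782$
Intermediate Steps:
$u{\left(b \right)} = 11 + b$
$J{\left(C \right)} = - 10 C$ ($J{\left(C \right)} = \left(-4 - 6\right) C = - 10 C$)
$-322462 + J{\left(u{\left(21 \right)} \right)} = -322462 - 10 \left(11 + 21\right) = -322462 - 320 = -322782$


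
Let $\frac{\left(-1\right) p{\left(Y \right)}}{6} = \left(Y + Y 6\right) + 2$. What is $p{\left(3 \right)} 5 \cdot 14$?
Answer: $-9660$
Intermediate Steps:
$p{\left(Y \right)} = -12 - 42 Y$ ($p{\left(Y \right)} = - 6 \left(\left(Y + Y 6\right) + 2\right) = - 6 \left(\left(Y + 6 Y\right) + 2\right) = - 6 \left(7 Y + 2\right) = - 6 \left(2 + 7 Y\right) = -12 - 42 Y$)
$p{\left(3 \right)} 5 \cdot 14 = \left(-12 - 126\right) 5 \cdot 14 = \left(-138\right) 5 \cdot 14 = \left(-690\right) 14 = -9660$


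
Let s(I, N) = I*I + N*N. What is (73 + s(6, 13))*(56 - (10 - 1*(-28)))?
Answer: 5004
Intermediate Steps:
s(I, N) = I² + N²
(73 + s(6, 13))*(56 - (10 - 1*(-28))) = (73 + (6² + 13²))*(56 - (10 - 1*(-28))) = (73 + (36 + 169))*(56 - (10 + 28)) = (73 + 205)*(56 - 1*38) = 278*(56 - 38) = 278*18 = 5004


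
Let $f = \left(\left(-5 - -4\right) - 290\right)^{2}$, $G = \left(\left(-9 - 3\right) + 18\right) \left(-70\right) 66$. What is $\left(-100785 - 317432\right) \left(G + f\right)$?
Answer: $-23822058537$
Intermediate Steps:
$G = -27720$ ($G = \left(-12 + 18\right) \left(-70\right) 66 = 6 \left(-70\right) 66 = \left(-420\right) 66 = -27720$)
$f = 84681$ ($f = \left(\left(-5 + 4\right) - 290\right)^{2} = \left(-1 - 290\right)^{2} = \left(-291\right)^{2} = 84681$)
$\left(-100785 - 317432\right) \left(G + f\right) = \left(-100785 - 317432\right) \left(-27720 + 84681\right) = \left(-418217\right) 56961 = -23822058537$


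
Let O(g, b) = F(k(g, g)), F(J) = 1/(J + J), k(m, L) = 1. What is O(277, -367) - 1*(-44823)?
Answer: 89647/2 ≈ 44824.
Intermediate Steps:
F(J) = 1/(2*J)
O(g, b) = ½ (O(g, b) = (½)/1 = (½)*1 = ½)
O(277, -367) - 1*(-44823) = ½ - 1*(-44823) = ½ + 44823 = 89647/2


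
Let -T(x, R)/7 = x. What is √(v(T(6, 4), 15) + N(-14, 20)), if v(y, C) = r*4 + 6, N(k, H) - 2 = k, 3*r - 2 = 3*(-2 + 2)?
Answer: I*√30/3 ≈ 1.8257*I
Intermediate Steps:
r = ⅔ (r = ⅔ + (3*(-2 + 2))/3 = ⅔ + (3*0)/3 = ⅔ + (⅓)*0 = ⅔ + 0 = ⅔ ≈ 0.66667)
T(x, R) = -7*x
N(k, H) = 2 + k
v(y, C) = 26/3 (v(y, C) = (⅔)*4 + 6 = 8/3 + 6 = 26/3)
√(v(T(6, 4), 15) + N(-14, 20)) = √(26/3 + (2 - 14)) = √(26/3 - 12) = √(-10/3) = I*√30/3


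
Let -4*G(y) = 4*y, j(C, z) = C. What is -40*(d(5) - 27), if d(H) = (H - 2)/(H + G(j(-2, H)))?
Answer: 7440/7 ≈ 1062.9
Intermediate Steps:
G(y) = -y
d(H) = (-2 + H)/(2 + H) (d(H) = (H - 2)/(H - 1*(-2)) = (-2 + H)/(H + 2) = (-2 + H)/(2 + H))
-40*(d(5) - 27) = -40*((-2 + 5)/(2 + 5) - 27) = -40*(3/7 - 27) = -40*(-186/7) = 7440/7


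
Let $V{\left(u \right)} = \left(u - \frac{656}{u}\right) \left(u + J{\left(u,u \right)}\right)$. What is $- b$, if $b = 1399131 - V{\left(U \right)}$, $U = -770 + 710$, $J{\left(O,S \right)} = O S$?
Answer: $-1572827$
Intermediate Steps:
$U = -60$
$V{\left(u \right)} = \left(u + u^{2}\right) \left(u - \frac{656}{u}\right)$ ($V{\left(u \right)} = \left(u - \frac{656}{u}\right) \left(u + u u\right) = \left(u - \frac{656}{u}\right) \left(u + u^{2}\right) = \left(u + u^{2}\right) \left(u - \frac{656}{u}\right)$)
$b = 1572827$ ($b = 1399131 - \left(-656 + \left(-60\right)^{2} + \left(-60\right)^{3} - -39360\right) = 1399131 - \left(-656 + 3600 - 216000 + 39360\right) = 1399131 - -173696 = 1399131 + 173696 = 1572827$)
$- b = \left(-1\right) 1572827 = -1572827$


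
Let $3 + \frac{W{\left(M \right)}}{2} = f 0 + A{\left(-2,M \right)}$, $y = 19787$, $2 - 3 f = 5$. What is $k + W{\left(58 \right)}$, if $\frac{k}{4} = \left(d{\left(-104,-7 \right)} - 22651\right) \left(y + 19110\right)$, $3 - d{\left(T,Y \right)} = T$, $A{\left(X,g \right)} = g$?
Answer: $-3507575762$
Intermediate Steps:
$f = -1$ ($f = \frac{2}{3} - \frac{5}{3} = -1$)
$d{\left(T,Y \right)} = 3 - T$
$W{\left(M \right)} = -6 + 2 M$ ($W{\left(M \right)} = -6 + 2 \left(\left(-1\right) 0 + M\right) = -6 + 2 \left(0 + M\right) = -6 + 2 M$)
$k = -3507575872$ ($k = 4 \left(\left(3 - -104\right) - 22651\right) \left(19787 + 19110\right) = 4 \left(\left(3 + 104\right) - 22651\right) 38897 = 4 \left(107 - 22651\right) 38897 = 4 \left(\left(-22544\right) 38897\right) = 4 \left(-876893968\right) = -3507575872$)
$k + W{\left(58 \right)} = -3507575872 + \left(-6 + 2 \cdot 58\right) = -3507575872 + \left(-6 + 116\right) = -3507575872 + 110 = -3507575762$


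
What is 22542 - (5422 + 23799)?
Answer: -6679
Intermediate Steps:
22542 - (5422 + 23799) = 22542 - 1*29221 = 22542 - 29221 = -6679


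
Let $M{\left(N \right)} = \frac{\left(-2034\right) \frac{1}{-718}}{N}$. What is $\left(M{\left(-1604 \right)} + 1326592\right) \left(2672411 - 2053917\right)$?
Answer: $\frac{236233606996739065}{287918} \approx 8.2049 \cdot 10^{11}$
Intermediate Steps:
$M{\left(N \right)} = \frac{1017}{359 N}$ ($M{\left(N \right)} = \frac{\left(-2034\right) \left(- \frac{1}{718}\right)}{N} = \frac{1017}{359 N}$)
$\left(M{\left(-1604 \right)} + 1326592\right) \left(2672411 - 2053917\right) = \left(\frac{1017}{359 \left(-1604\right)} + 1326592\right) \left(2672411 - 2053917\right) = \left(\frac{1017}{359} \left(- \frac{1}{1604}\right) + 1326592\right) 618494 = \left(- \frac{1017}{575836} + 1326592\right) 618494 = \frac{763899429895}{575836} \cdot 618494 = \frac{236233606996739065}{287918}$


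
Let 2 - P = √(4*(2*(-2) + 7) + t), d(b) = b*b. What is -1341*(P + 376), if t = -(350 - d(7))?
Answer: -506898 + 22797*I ≈ -5.069e+5 + 22797.0*I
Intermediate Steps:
d(b) = b²
t = -301 (t = -(350 - 1*7²) = -(350 - 1*49) = -(350 - 49) = -1*301 = -301)
P = 2 - 17*I (P = 2 - √(4*(2*(-2) + 7) - 301) = 2 - √(4*(-4 + 7) - 301) = 2 - √(4*3 - 301) = 2 - √(12 - 301) = 2 - √(-289) = 2 - 17*I ≈ 2.0 - 17.0*I)
-1341*(P + 376) = -1341*((2 - 17*I) + 376) = -1341*(378 - 17*I) = -506898 + 22797*I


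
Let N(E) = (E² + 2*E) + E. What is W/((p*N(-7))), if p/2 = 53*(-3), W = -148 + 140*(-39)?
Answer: 701/1113 ≈ 0.62983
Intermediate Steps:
N(E) = E² + 3*E
W = -5608 (W = -148 - 5460 = -5608)
p = -318 (p = 2*(53*(-3)) = 2*(-159) = -318)
W/((p*N(-7))) = -5608*1/(2226*(3 - 7)) = -5608/((-(-2226)*(-4))) = -5608/((-318*28)) = -5608/(-8904) = -5608*(-1/8904) = 701/1113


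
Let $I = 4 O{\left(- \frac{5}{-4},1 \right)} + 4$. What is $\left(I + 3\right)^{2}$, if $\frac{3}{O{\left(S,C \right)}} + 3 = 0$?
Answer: $9$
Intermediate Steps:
$O{\left(S,C \right)} = -1$ ($O{\left(S,C \right)} = \frac{3}{-3 + 0} = \frac{3}{-3} = 3 \left(- \frac{1}{3}\right) = -1$)
$I = 0$ ($I = 4 \left(-1\right) + 4 = -4 + 4 = 0$)
$\left(I + 3\right)^{2} = \left(0 + 3\right)^{2} = 3^{2} = 9$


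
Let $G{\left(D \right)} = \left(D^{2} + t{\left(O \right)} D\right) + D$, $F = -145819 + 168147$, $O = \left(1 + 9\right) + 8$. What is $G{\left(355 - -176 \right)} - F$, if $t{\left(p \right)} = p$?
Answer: $269722$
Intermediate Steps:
$O = 18$ ($O = 10 + 8 = 18$)
$F = 22328$
$G{\left(D \right)} = D^{2} + 19 D$ ($G{\left(D \right)} = \left(D^{2} + 18 D\right) + D = D^{2} + 19 D$)
$G{\left(355 - -176 \right)} - F = \left(355 - -176\right) \left(19 + \left(355 - -176\right)\right) - 22328 = \left(355 + 176\right) \left(19 + \left(355 + 176\right)\right) - 22328 = 531 \left(19 + 531\right) - 22328 = 531 \cdot 550 - 22328 = 292050 - 22328 = 269722$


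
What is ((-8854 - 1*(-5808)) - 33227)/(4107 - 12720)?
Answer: 12091/2871 ≈ 4.2114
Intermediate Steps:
((-8854 - 1*(-5808)) - 33227)/(4107 - 12720) = ((-8854 + 5808) - 33227)/(-8613) = (-3046 - 33227)*(-1/8613) = -36273*(-1/8613) = 12091/2871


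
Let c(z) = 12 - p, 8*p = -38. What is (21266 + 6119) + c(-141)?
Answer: 109607/4 ≈ 27402.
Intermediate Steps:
p = -19/4 (p = (1/8)*(-38) = -19/4 ≈ -4.7500)
c(z) = 67/4 (c(z) = 12 - 1*(-19/4) = 12 + 19/4 = 67/4)
(21266 + 6119) + c(-141) = (21266 + 6119) + 67/4 = 27385 + 67/4 = 109607/4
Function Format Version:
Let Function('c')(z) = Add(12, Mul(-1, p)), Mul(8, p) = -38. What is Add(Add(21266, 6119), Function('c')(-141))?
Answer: Rational(109607, 4) ≈ 27402.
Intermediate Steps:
p = Rational(-19, 4) (p = Mul(Rational(1, 8), -38) = Rational(-19, 4) ≈ -4.7500)
Function('c')(z) = Rational(67, 4) (Function('c')(z) = Add(12, Mul(-1, Rational(-19, 4))) = Add(12, Rational(19, 4)) = Rational(67, 4))
Add(Add(21266, 6119), Function('c')(-141)) = Add(Add(21266, 6119), Rational(67, 4)) = Add(27385, Rational(67, 4)) = Rational(109607, 4)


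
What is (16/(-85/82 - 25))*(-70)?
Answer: 2624/61 ≈ 43.016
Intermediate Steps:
(16/(-85/82 - 25))*(-70) = (16/(-2135/82))*(-70) = -82/2135*16*(-70) = -1312/2135*(-70) = 2624/61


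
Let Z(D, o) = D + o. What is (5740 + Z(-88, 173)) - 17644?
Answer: -11819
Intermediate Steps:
(5740 + Z(-88, 173)) - 17644 = (5740 + (-88 + 173)) - 17644 = (5740 + 85) - 17644 = 5825 - 17644 = -11819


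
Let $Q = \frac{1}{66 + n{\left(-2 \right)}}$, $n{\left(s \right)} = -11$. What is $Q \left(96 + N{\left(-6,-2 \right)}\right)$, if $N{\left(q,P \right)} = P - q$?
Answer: $\frac{20}{11} \approx 1.8182$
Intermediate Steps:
$Q = \frac{1}{55}$ ($Q = \frac{1}{66 - 11} = \frac{1}{55} \approx 0.018182$)
$Q \left(96 + N{\left(-6,-2 \right)}\right) = \frac{96 - -4}{55} = \frac{96 + \left(-2 + 6\right)}{55} = \frac{96 + 4}{55} = \frac{1}{55} \cdot 100 = \frac{20}{11}$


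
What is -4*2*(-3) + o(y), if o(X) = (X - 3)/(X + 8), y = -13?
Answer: 136/5 ≈ 27.200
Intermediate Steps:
o(X) = (-3 + X)/(8 + X)
-4*2*(-3) + o(y) = -4*2*(-3) + (-3 - 13)/(8 - 13) = -8*(-3) - 16/(-5) = 24 - 1/5*(-16) = 24 + 16/5 = 136/5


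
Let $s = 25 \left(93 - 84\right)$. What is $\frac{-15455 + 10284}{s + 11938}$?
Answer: $- \frac{5171}{12163} \approx -0.42514$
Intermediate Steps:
$s = 225$ ($s = 25 \cdot 9 = 225$)
$\frac{-15455 + 10284}{s + 11938} = \frac{-15455 + 10284}{225 + 11938} = - \frac{5171}{12163}$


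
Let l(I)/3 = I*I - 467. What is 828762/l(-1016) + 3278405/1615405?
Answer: 69616078353/30304674719 ≈ 2.2972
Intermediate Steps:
l(I) = -1401 + 3*I² (l(I) = 3*(I*I - 467) = 3*(I² - 467) = 3*(-467 + I²) = -1401 + 3*I²)
828762/l(-1016) + 3278405/1615405 = 828762/(-1401 + 3*(-1016)²) + 3278405/1615405 = 828762/(-1401 + 3*1032256) + 3278405*(1/1615405) = 828762/(-1401 + 3096768) + 655681/323081 = 828762/3095367 + 655681/323081 = 828762*(1/3095367) + 655681/323081 = 25114/93799 + 655681/323081 = 69616078353/30304674719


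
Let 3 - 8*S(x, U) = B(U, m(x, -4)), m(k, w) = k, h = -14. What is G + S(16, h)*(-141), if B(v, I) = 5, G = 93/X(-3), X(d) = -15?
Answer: 581/20 ≈ 29.050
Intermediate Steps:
G = -31/5 (G = 93/(-15) = 93*(-1/15) = -31/5 ≈ -6.2000)
S(x, U) = -¼ (S(x, U) = 3/8 - ⅛*5 = 3/8 - 5/8 = -¼)
G + S(16, h)*(-141) = -31/5 - ¼*(-141) = -31/5 + 141/4 = 581/20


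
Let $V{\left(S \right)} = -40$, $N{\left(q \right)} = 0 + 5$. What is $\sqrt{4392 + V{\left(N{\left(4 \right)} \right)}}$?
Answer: $16 \sqrt{17} \approx 65.97$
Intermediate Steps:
$N{\left(q \right)} = 5$
$\sqrt{4392 + V{\left(N{\left(4 \right)} \right)}} = \sqrt{4392 - 40} = \sqrt{4352} = 16 \sqrt{17}$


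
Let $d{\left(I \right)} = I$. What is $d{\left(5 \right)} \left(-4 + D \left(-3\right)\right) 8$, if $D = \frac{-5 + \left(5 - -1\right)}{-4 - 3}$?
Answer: $- \frac{1000}{7} \approx -142.86$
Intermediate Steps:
$D = - \frac{1}{7}$ ($D = \frac{-5 + \left(5 + 1\right)}{-7} = \left(-5 + 6\right) \left(- \frac{1}{7}\right) = 1 \left(- \frac{1}{7}\right) = - \frac{1}{7} \approx -0.14286$)
$d{\left(5 \right)} \left(-4 + D \left(-3\right)\right) 8 = 5 \left(-4 - - \frac{3}{7}\right) 8 = 5 \left(-4 + \frac{3}{7}\right) 8 = 5 \left(- \frac{25}{7}\right) 8 = \left(- \frac{125}{7}\right) 8 = - \frac{1000}{7}$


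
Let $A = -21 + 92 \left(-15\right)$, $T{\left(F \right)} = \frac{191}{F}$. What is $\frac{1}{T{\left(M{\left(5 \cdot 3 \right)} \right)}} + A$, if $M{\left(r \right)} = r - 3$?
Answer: $- \frac{267579}{191} \approx -1400.9$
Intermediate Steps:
$M{\left(r \right)} = -3 + r$
$A = -1401$ ($A = -21 - 1380 = -1401$)
$\frac{1}{T{\left(M{\left(5 \cdot 3 \right)} \right)}} + A = \frac{1}{191 \frac{1}{-3 + 5 \cdot 3}} - 1401 = \frac{1}{191 \frac{1}{-3 + 15}} - 1401 = \frac{1}{191 \cdot \frac{1}{12}} - 1401 = \frac{1}{\frac{191}{12}} - 1401 = \frac{12}{191} - 1401 = - \frac{267579}{191}$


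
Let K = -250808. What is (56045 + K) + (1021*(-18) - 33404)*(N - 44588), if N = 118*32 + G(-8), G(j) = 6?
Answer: 2112821529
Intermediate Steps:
N = 3782 (N = 118*32 + 6 = 3776 + 6 = 3782)
(56045 + K) + (1021*(-18) - 33404)*(N - 44588) = (56045 - 250808) + (1021*(-18) - 33404)*(3782 - 44588) = -194763 + (-18378 - 33404)*(-40806) = -194763 - 51782*(-40806) = -194763 + 2113016292 = 2112821529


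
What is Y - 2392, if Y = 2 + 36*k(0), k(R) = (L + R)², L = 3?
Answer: -2066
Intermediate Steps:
k(R) = (3 + R)²
Y = 326 (Y = 2 + 36*(3 + 0)² = 2 + 36*3² = 2 + 36*9 = 2 + 324 = 326)
Y - 2392 = 326 - 2392 = -2066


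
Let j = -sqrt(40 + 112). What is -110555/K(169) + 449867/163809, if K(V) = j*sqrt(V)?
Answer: 449867/163809 + 110555*sqrt(38)/988 ≈ 692.53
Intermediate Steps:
j = -2*sqrt(38) (j = -sqrt(152) = -2*sqrt(38) ≈ -12.329)
K(V) = -2*sqrt(38)*sqrt(V) (K(V) = (-2*sqrt(38))*sqrt(V) = -2*sqrt(38)*sqrt(V))
-110555/K(169) + 449867/163809 = -110555*(-sqrt(38)/988) + 449867/163809 = -(-110555)*sqrt(38)/988 + 449867/163809 = 110555*sqrt(38)/988 + 449867/163809 = 449867/163809 + 110555*sqrt(38)/988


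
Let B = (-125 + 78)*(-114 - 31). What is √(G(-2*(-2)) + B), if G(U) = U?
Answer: √6819 ≈ 82.577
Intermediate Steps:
B = 6815 (B = -47*(-145) = 6815)
√(G(-2*(-2)) + B) = √(-2*(-2) + 6815) = √(4 + 6815) = √6819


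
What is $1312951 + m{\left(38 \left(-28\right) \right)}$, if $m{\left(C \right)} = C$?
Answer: $1311887$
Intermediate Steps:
$1312951 + m{\left(38 \left(-28\right) \right)} = 1312951 + 38 \left(-28\right) = 1312951 - 1064 = 1311887$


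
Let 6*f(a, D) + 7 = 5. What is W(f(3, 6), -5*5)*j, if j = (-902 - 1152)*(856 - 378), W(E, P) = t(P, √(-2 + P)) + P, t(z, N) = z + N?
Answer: 49090600 - 2945436*I*√3 ≈ 4.9091e+7 - 5.1016e+6*I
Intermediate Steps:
f(a, D) = -⅓ (f(a, D) = -7/6 + (⅙)*5 = -7/6 + ⅚ = -⅓)
t(z, N) = N + z
W(E, P) = √(-2 + P) + 2*P (W(E, P) = (√(-2 + P) + P) + P = (P + √(-2 + P)) + P = √(-2 + P) + 2*P)
j = -981812 (j = -2054*478 = -981812)
W(f(3, 6), -5*5)*j = (√(-2 - 5*5) + 2*(-5*5))*(-981812) = (√(-2 - 25) + 2*(-25))*(-981812) = (√(-27) - 50)*(-981812) = (3*I*√3 - 50)*(-981812) = (-50 + 3*I*√3)*(-981812) = 49090600 - 2945436*I*√3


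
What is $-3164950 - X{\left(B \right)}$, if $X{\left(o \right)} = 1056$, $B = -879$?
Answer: $-3166006$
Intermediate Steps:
$-3164950 - X{\left(B \right)} = -3164950 - 1056 = -3166006$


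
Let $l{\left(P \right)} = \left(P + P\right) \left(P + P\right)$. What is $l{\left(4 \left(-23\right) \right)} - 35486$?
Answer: $-1630$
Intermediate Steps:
$l{\left(P \right)} = 4 P^{2}$ ($l{\left(P \right)} = 2 P 2 P = 4 P^{2}$)
$l{\left(4 \left(-23\right) \right)} - 35486 = 4 \left(4 \left(-23\right)\right)^{2} - 35486 = 4 \left(-92\right)^{2} - 35486 = 4 \cdot 8464 - 35486 = 33856 - 35486 = -1630$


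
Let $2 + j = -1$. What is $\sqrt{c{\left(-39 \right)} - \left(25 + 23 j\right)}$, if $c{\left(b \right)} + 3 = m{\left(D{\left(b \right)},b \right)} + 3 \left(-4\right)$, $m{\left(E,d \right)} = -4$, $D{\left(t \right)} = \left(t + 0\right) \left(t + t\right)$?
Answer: $5$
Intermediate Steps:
$j = -3$ ($j = -2 - 1 = -3$)
$D{\left(t \right)} = 2 t^{2}$ ($D{\left(t \right)} = t 2 t = 2 t^{2}$)
$c{\left(b \right)} = -19$ ($c{\left(b \right)} = -3 + \left(-4 + 3 \left(-4\right)\right) = -3 - 16 = -19$)
$\sqrt{c{\left(-39 \right)} - \left(25 + 23 j\right)} = \sqrt{-19 - -44} = \sqrt{-19 + \left(-25 + 69\right)} = \sqrt{-19 + 44} = \sqrt{25} = 5$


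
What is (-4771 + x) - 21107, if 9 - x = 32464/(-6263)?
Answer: -161985083/6263 ≈ -25864.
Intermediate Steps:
x = 88831/6263 (x = 9 - 32464/(-6263) = 9 - 32464*(-1)/6263 = 9 - 1*(-32464/6263) = 9 + 32464/6263 = 88831/6263 ≈ 14.183)
(-4771 + x) - 21107 = (-4771 + 88831/6263) - 21107 = -29791942/6263 - 21107 = -161985083/6263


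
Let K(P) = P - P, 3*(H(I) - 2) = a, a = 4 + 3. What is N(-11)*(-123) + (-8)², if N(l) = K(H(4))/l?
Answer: 64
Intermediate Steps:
a = 7
H(I) = 13/3 (H(I) = 2 + (⅓)*7 = 2 + 7/3 = 13/3)
K(P) = 0
N(l) = 0 (N(l) = 0/l = 0)
N(-11)*(-123) + (-8)² = 0*(-123) + (-8)² = 0 + 64 = 64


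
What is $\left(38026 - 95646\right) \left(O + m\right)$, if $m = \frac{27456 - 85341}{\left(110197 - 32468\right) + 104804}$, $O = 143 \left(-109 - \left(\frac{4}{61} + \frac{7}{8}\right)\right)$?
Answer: $\frac{20173315144062845}{22269026} \approx 9.0589 \cdot 10^{8}$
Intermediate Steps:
$O = - \frac{7672093}{488}$ ($O = 143 \left(-109 - \frac{459}{488}\right) = 143 \left(- \frac{53651}{488}\right) = - \frac{7672093}{488} \approx -15722.0$)
$m = - \frac{57885}{182533}$ ($m = - \frac{57885}{77729 + 104804} = - \frac{57885}{182533} \approx -0.31712$)
$\left(38026 - 95646\right) \left(O + m\right) = \left(38026 - 95646\right) \left(- \frac{7672093}{488} - \frac{57885}{182533}\right) = \left(-57620\right) \left(- \frac{1400438399449}{89076104}\right) = \frac{20173315144062845}{22269026}$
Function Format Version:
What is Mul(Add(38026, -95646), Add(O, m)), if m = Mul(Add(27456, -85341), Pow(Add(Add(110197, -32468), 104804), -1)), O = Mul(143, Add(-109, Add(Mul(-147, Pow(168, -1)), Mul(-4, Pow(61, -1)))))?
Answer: Rational(20173315144062845, 22269026) ≈ 9.0589e+8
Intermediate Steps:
O = Rational(-7672093, 488) (O = Mul(143, Add(-109, Add(Mul(-147, Rational(1, 168)), Mul(-4, Rational(1, 61))))) = Mul(143, Add(-109, Add(Rational(-7, 8), Rational(-4, 61)))) = Mul(143, Add(-109, Rational(-459, 488))) = Mul(143, Rational(-53651, 488)) = Rational(-7672093, 488) ≈ -15722.)
m = Rational(-57885, 182533) (m = Mul(-57885, Pow(Add(77729, 104804), -1)) = Mul(-57885, Pow(182533, -1)) = Mul(-57885, Rational(1, 182533)) = Rational(-57885, 182533) ≈ -0.31712)
Mul(Add(38026, -95646), Add(O, m)) = Mul(Add(38026, -95646), Add(Rational(-7672093, 488), Rational(-57885, 182533))) = Mul(-57620, Rational(-1400438399449, 89076104)) = Rational(20173315144062845, 22269026)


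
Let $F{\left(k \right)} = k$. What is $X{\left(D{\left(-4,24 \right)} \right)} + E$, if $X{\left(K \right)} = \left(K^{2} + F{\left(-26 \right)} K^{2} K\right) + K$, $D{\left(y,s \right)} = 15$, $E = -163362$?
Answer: $-250872$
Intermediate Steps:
$X{\left(K \right)} = K + K^{2} - 26 K^{3}$ ($X{\left(K \right)} = \left(K^{2} + - 26 K^{2} K\right) + K = \left(K^{2} - 26 K^{3}\right) + K = K + K^{2} - 26 K^{3}$)
$X{\left(D{\left(-4,24 \right)} \right)} + E = 15 \left(1 + 15 - 26 \cdot 15^{2}\right) - 163362 = 15 \left(1 + 15 - 5850\right) - 163362 = 15 \left(-5834\right) - 163362 = -87510 - 163362 = -250872$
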